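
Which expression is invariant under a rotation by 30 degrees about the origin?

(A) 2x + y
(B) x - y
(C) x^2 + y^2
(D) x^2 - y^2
C

A rotation by 30 degrees sends (x, y) to (sqrt(3)x/2 - y/2, x/2 + sqrt(3)y/2).
Substitute the transformed coordinates into each option and compare with the original:
(A) 2x + y  ->  2(sqrt(3)x/2 - y/2) + (x/2 + sqrt(3)y/2) = x/2 + sqrt(3)x - y + sqrt(3)y/2   [differs from 2x + y: not invariant]
(B) x - y  ->  (sqrt(3)x/2 - y/2) - (x/2 + sqrt(3)y/2) = -x/2 + sqrt(3)x/2 - sqrt(3)y/2 - y/2   [differs from x - y: not invariant]
(C) x^2 + y^2  ->  (sqrt(3)x/2 - y/2)^2 + (x/2 + sqrt(3)y/2)^2 = x^2 + y^2   [equals x^2 + y^2: invariant]
(D) x^2 - y^2  ->  (sqrt(3)x/2 - y/2)^2 - (x/2 + sqrt(3)y/2)^2 = x^2/2 - sqrt(3)xy - y^2/2   [differs from x^2 - y^2: not invariant]

Only option (C), x^2 + y^2, is unchanged by the transformation.
Geometrically, x^2 + y^2 is the squared distance from the origin, which every rotation about the origin preserves.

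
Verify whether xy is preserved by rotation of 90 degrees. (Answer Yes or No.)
No

Applying rotation by 90 degrees: x' = x*cos(90 degrees) - y*sin(90 degrees) = -y, y' = x*sin(90 degrees) + y*cos(90 degrees) = x

Substituting into xy:
(-y)(x)
= -xy

This differs from the original expression xy, so it is NOT invariant.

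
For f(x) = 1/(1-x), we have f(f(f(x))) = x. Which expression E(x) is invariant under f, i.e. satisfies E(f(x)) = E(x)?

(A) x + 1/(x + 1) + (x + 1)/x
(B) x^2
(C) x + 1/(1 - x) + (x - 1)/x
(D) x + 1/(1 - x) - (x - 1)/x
C

Replace x by f(x) = 1/(1 - x) in each option and simplify. As a quick numerical cross-check, also compare E(5) with E(f(5)) = E(-1/4).

(A) x + 1/(x + 1) + (x + 1)/x  ->  (1/(1 - x)) + 1/((1/(1 - x)) + 1) + ((1/(1 - x)) + 1)/(1/(1 - x)) = (-x^3 + 6x^2 - 11x + 7)/(x^2 - 3x + 2); check: E(5) = 191/30 but E(-1/4) = -23/12.   [not invariant]
(B) x^2  ->  (1/(1 - x))^2 = (x - 1)^(-2); check: E(5) = 25 but E(-1/4) = 1/16.   [not invariant]
(C) x + 1/(1 - x) + (x - 1)/x  ->  (1/(1 - x)) + 1/(1 - (1/(1 - x))) + ((1/(1 - x)) - 1)/(1/(1 - x)), which simplifies back to x + 1/(1 - x) + (x - 1)/x; check: E(5) = 111/20, E(-1/4) = 111/20.   [invariant]
(D) x + 1/(1 - x) - (x - 1)/x  ->  (1/(1 - x)) + 1/(1 - (1/(1 - x))) - ((1/(1 - x)) - 1)/(1/(1 - x)) = (x^2(1 - x) - x + (x - 1)^2)/(x(x - 1)); check: E(5) = 79/20 but E(-1/4) = -89/20.   [not invariant]

Only (C) is unchanged. Indeed f(f(x)) = 1/(1 - 1/(1-x)) = (1-x)/(-x) = (x-1)/x, so E(x) = x + f(x) + f(f(x)) is the sum over the whole 3-cycle; applying f just permutes the three terms cyclically (x -> f(x) -> f(f(x)) -> x), leaving the sum unchanged.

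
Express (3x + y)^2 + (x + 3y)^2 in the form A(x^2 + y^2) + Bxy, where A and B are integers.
10(x^2 + y^2) + 12xy

Expanding: (3x + y)^2 = 9x^2 + 6xy + y^2
(x + 3y)^2 = x^2 + 6xy + 9y^2
Sum = (9+1)(x^2+y^2) + 12xy = 10(x^2 + y^2) + 12xy
This is symmetric in x and y.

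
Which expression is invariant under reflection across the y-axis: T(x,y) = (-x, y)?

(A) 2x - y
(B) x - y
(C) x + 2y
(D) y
D

The map is reflection across the y-axis: T(x,y) = (-x, y).
Substitute the transformed coordinates into each option and compare with the original:
(A) 2x - y  ->  2(-x) - (y) = -2x - y   [differs from 2x - y: not invariant]
(B) x - y  ->  (-x) - (y) = -x - y   [differs from x - y: not invariant]
(C) x + 2y  ->  (-x) + 2(y) = -x + 2y   [differs from x + 2y: not invariant]
(D) y  ->  (y) = y   [equals y: invariant]

Only option (D), y, is unchanged by the transformation.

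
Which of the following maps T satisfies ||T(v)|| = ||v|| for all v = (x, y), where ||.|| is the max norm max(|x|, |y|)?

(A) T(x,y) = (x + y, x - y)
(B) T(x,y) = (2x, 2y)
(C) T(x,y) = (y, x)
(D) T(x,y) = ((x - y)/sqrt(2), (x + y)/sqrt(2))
C

A transformation preserves a norm if ||T(v)|| = ||v|| for every v; a single vector where the norm changes rules an option out.

(A) T(x,y) = (x + y, x - y): v = (1, 1) has norm max(|1|, |1|) = 1, but T(v) = (2, 0) has norm 2 -- not preserved.
(B) T(x,y) = (2x, 2y): v = (1, 0) has norm max(|1|, |0|) = 1, but T(v) = (2, 0) has norm 2 -- not preserved.
(C) T(x,y) = (y, x): preserves the norm -- it only permutes the coordinates and/or flips signs, which leaves max(|x|, |y|) unchanged.
(D) T(x,y) = ((x - y)/sqrt(2), (x + y)/sqrt(2)): v = (1, 0) has norm max(|1|, |0|) = 1, but T(v) = (sqrt(2)/2, sqrt(2)/2) has norm sqrt(2)/2 -- not preserved.

Therefore the answer is (C).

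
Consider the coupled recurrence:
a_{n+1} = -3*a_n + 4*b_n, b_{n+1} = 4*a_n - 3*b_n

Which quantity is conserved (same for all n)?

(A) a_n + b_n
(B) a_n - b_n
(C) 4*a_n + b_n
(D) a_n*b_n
A

Replace a_n by a_{n+1} = -3*a_n + 4*b_n and b_n by b_{n+1} = 4*a_n - 3*b_n in each option and simplify:
(A) a_n + b_n  ->  (-3*a_n + 4*b_n) + (4*a_n - 3*b_n) = a_n + b_n   [conserved]
(B) a_n - b_n  ->  (-3*a_n + 4*b_n) - (4*a_n - 3*b_n) = -7*a_n + 7*b_n   [not conserved]
(C) 4*a_n + b_n  ->  4*(-3*a_n + 4*b_n) + (4*a_n - 3*b_n) = -8*a_n + 13*b_n   [not conserved]
(D) a_n*b_n  ->  (-3*a_n + 4*b_n)*(4*a_n - 3*b_n) = -12*a_n^2 + 25*a_n*b_n - 12*b_n^2   [not conserved]

Only (A) a_n + b_n returns to itself after one step, so it is the conserved quantity.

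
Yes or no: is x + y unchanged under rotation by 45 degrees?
No

Applying rotation by 45 degrees: x' = x*cos(45 degrees) - y*sin(45 degrees) = sqrt(2)x/2 - sqrt(2)y/2, y' = x*sin(45 degrees) + y*cos(45 degrees) = sqrt(2)x/2 + sqrt(2)y/2

Substituting into x + y:
(sqrt(2)x/2 - sqrt(2)y/2) + (sqrt(2)x/2 + sqrt(2)y/2)
= sqrt(2)x

This differs from the original expression x + y, so it is NOT invariant.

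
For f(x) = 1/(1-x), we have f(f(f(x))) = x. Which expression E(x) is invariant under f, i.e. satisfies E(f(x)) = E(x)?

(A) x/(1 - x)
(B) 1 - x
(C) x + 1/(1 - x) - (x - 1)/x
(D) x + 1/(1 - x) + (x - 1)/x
D

Replace x by f(x) = 1/(1 - x) in each option and simplify. As a quick numerical cross-check, also compare E(4) with E(f(4)) = E(-1/3).

(A) x/(1 - x)  ->  (1/(1 - x))/(1 - (1/(1 - x))) = -1/x; check: E(4) = -4/3 but E(-1/3) = -1/4.   [not invariant]
(B) 1 - x  ->  1 - (1/(1 - x)) = x/(x - 1); check: E(4) = -3 but E(-1/3) = 4/3.   [not invariant]
(C) x + 1/(1 - x) - (x - 1)/x  ->  (1/(1 - x)) + 1/(1 - (1/(1 - x))) - ((1/(1 - x)) - 1)/(1/(1 - x)) = (x^2(1 - x) - x + (x - 1)^2)/(x(x - 1)); check: E(4) = 35/12 but E(-1/3) = -43/12.   [not invariant]
(D) x + 1/(1 - x) + (x - 1)/x  ->  (1/(1 - x)) + 1/(1 - (1/(1 - x))) + ((1/(1 - x)) - 1)/(1/(1 - x)), which simplifies back to x + 1/(1 - x) + (x - 1)/x; check: E(4) = 53/12, E(-1/3) = 53/12.   [invariant]

Only (D) is unchanged. Indeed f(f(x)) = 1/(1 - 1/(1-x)) = (1-x)/(-x) = (x-1)/x, so E(x) = x + f(x) + f(f(x)) is the sum over the whole 3-cycle; applying f just permutes the three terms cyclically (x -> f(x) -> f(f(x)) -> x), leaving the sum unchanged.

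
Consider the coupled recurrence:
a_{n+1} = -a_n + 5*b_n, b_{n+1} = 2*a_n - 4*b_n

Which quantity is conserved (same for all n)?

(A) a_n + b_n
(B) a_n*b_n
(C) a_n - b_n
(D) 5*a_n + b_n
A

Replace a_n by a_{n+1} = -a_n + 5*b_n and b_n by b_{n+1} = 2*a_n - 4*b_n in each option and simplify:
(A) a_n + b_n  ->  (-a_n + 5*b_n) + (2*a_n - 4*b_n) = a_n + b_n   [conserved]
(B) a_n*b_n  ->  (-a_n + 5*b_n)*(2*a_n - 4*b_n) = -2*a_n^2 + 14*a_n*b_n - 20*b_n^2   [not conserved]
(C) a_n - b_n  ->  (-a_n + 5*b_n) - (2*a_n - 4*b_n) = -3*a_n + 9*b_n   [not conserved]
(D) 5*a_n + b_n  ->  5*(-a_n + 5*b_n) + (2*a_n - 4*b_n) = -3*a_n + 21*b_n   [not conserved]

Only (A) a_n + b_n returns to itself after one step, so it is the conserved quantity.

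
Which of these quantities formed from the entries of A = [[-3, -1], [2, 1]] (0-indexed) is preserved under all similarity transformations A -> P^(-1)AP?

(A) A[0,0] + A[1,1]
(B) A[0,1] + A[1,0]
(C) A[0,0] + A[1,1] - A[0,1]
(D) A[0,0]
A

A[0,0] + A[1,1] is the trace of A. By the cyclic property of the trace, tr(P^(-1)AP) = tr(APP^(-1)) = tr(A), so it is the same for every matrix similar to A.

The other combinations are not similarity invariants. For example, take P = [[1, 1], [1, 2]] (det P = 1), so P^(-1) = [[2, -1], [-1, 1]] and
B = P^(-1)AP = [[-11, -14], [7, 9]].
Evaluating each option on A and on B:
(A) A[0,0] + A[1,1]: -2 for A, -2 for B -> unchanged
(B) A[0,1] + A[1,0]: 1 for A, -7 for B -> changes
(C) A[0,0] + A[1,1] - A[0,1]: -1 for A, 12 for B -> changes
(D) A[0,0]: -3 for A, -11 for B -> changes

Only (A) A[0,0] + A[1,1] = -2 survives (and it does so for every P, not just this one), so it is the invariant.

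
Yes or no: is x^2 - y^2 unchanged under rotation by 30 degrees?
No

Applying rotation by 30 degrees: x' = x*cos(30 degrees) - y*sin(30 degrees) = sqrt(3)x/2 - y/2, y' = x*sin(30 degrees) + y*cos(30 degrees) = x/2 + sqrt(3)y/2

Substituting into x^2 - y^2:
(sqrt(3)x/2 - y/2)^2 - (x/2 + sqrt(3)y/2)^2
= x^2/2 - sqrt(3)xy - y^2/2

This differs from the original expression x^2 - y^2, so it is NOT invariant.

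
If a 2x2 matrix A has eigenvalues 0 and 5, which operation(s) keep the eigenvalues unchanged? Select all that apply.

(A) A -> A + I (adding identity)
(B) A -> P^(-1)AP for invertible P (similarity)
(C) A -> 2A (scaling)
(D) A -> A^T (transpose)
B and D

Eigenvalues are preserved by:
1. Similarity transformations: A -> P^(-1)AP (same characteristic polynomial)
2. Transpose: A^T has the same eigenvalues as A

Eigenvalues are NOT preserved by:
- Adding identity: eigenvalues become 0+1, 5+1
- Scaling: eigenvalues become 0, 10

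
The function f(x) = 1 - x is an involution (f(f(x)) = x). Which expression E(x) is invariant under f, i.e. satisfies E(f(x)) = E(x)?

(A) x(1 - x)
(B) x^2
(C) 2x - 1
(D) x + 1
A

Replace x by f(x) = 1 - x in each option and simplify. As a quick numerical cross-check, also compare E(5) with E(f(5)) = E(-4).

(A) x(1 - x)  ->  (1 - x)(1 - (1 - x)), which simplifies back to x(1 - x); check: E(5) = -20, E(-4) = -20.   [invariant]
(B) x^2  ->  (1 - x)^2 = (x - 1)^2; check: E(5) = 25 but E(-4) = 16.   [not invariant]
(C) 2x - 1  ->  2(1 - x) - 1 = 1 - 2x; check: E(5) = 9 but E(-4) = -9.   [not invariant]
(D) x + 1  ->  (1 - x) + 1 = 2 - x; check: E(5) = 6 but E(-4) = -3.   [not invariant]

Only (A) is unchanged. E is symmetric under swapping x with f(x) = 1 - x, which is exactly what an involution does.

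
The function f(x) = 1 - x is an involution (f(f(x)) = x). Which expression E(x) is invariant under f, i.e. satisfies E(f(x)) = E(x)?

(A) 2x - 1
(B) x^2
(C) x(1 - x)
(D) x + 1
C

Replace x by f(x) = 1 - x in each option and simplify. As a quick numerical cross-check, also compare E(3) with E(f(3)) = E(-2).

(A) 2x - 1  ->  2(1 - x) - 1 = 1 - 2x; check: E(3) = 5 but E(-2) = -5.   [not invariant]
(B) x^2  ->  (1 - x)^2 = (x - 1)^2; check: E(3) = 9 but E(-2) = 4.   [not invariant]
(C) x(1 - x)  ->  (1 - x)(1 - (1 - x)), which simplifies back to x(1 - x); check: E(3) = -6, E(-2) = -6.   [invariant]
(D) x + 1  ->  (1 - x) + 1 = 2 - x; check: E(3) = 4 but E(-2) = -1.   [not invariant]

Only (C) is unchanged. E is symmetric under swapping x with f(x) = 1 - x, which is exactly what an involution does.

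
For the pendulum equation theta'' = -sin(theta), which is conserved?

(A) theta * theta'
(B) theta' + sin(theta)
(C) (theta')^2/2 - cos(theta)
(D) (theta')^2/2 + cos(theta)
C

A first integral I satisfies dI/dt = 0 along every solution. Differentiate each option and use the equation of motion:
(A) d/dt[theta * theta'] = (theta')^2 + theta theta'' = (theta')^2 - theta sin(theta), not identically 0
(B) d/dt[theta' + sin(theta)] = theta'' + cos(theta) theta' = -sin(theta) + theta' cos(theta), not identically 0
(C) d/dt[(theta')^2/2 - cos(theta)] = theta' theta'' + sin(theta) theta' = theta'(-sin(theta)) + theta' sin(theta) = 0
(D) d/dt[(theta')^2/2 + cos(theta)] = theta' theta'' - sin(theta) theta' = -2 theta' sin(theta), not identically 0

Only (C) has zero time-derivative. This is the total energy: kinetic (theta')^2/2 plus potential -cos(theta).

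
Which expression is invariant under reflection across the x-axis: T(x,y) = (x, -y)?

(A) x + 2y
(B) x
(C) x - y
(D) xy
B

The map is reflection across the x-axis: T(x,y) = (x, -y).
Substitute the transformed coordinates into each option and compare with the original:
(A) x + 2y  ->  (x) + 2(-y) = x - 2y   [differs from x + 2y: not invariant]
(B) x  ->  (x) = x   [equals x: invariant]
(C) x - y  ->  (x) - (-y) = x + y   [differs from x - y: not invariant]
(D) xy  ->  (x)(-y) = -xy   [differs from xy: not invariant]

Only option (B), x, is unchanged by the transformation.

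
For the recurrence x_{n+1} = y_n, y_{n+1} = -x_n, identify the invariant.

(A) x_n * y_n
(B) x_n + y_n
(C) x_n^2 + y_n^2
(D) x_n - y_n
C

For the recurrence x_{n+1} = y_n, y_{n+1} = -x_n:

x_{n+1}^2 + y_{n+1}^2 = y_n^2 + (-x_n)^2 = x_n^2 + y_n^2
The sum of squares is conserved (like energy in a harmonic oscillator).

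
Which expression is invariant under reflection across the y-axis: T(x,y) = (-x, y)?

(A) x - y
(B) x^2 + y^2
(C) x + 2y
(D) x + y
B

The map is reflection across the y-axis: T(x,y) = (-x, y).
Substitute the transformed coordinates into each option and compare with the original:
(A) x - y  ->  (-x) - (y) = -x - y   [differs from x - y: not invariant]
(B) x^2 + y^2  ->  (-x)^2 + (y)^2 = x^2 + y^2   [equals x^2 + y^2: invariant]
(C) x + 2y  ->  (-x) + 2(y) = -x + 2y   [differs from x + 2y: not invariant]
(D) x + y  ->  (-x) + (y) = -x + y   [differs from x + y: not invariant]

Only option (B), x^2 + y^2, is unchanged by the transformation.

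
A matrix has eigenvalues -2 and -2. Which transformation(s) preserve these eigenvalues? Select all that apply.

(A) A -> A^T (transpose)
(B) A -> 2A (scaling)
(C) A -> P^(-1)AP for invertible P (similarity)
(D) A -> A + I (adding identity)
A and C

Eigenvalues are preserved by:
1. Similarity transformations: A -> P^(-1)AP (same characteristic polynomial)
2. Transpose: A^T has the same eigenvalues as A

Eigenvalues are NOT preserved by:
- Adding identity: eigenvalues become -2+1, -2+1
- Scaling: eigenvalues become -4, -4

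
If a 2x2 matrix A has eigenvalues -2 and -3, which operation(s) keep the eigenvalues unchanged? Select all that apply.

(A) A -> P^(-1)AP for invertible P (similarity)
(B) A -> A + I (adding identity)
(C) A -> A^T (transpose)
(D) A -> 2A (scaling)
A and C

Eigenvalues are preserved by:
1. Similarity transformations: A -> P^(-1)AP (same characteristic polynomial)
2. Transpose: A^T has the same eigenvalues as A

Eigenvalues are NOT preserved by:
- Adding identity: eigenvalues become -2+1, -3+1
- Scaling: eigenvalues become -4, -6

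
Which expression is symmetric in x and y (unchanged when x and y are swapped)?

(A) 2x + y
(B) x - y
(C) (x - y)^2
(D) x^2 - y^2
C

A symmetric expression is unchanged when the variables are permuted; here the transformation to test is the swap (x, y) -> (y, x).
Substitute the transformed coordinates into each option and compare with the original:
(A) 2x + y  ->  2(y) + (x) = x + 2y   [differs from 2x + y: not invariant]
(B) x - y  ->  (y) - (x) = -x + y   [differs from x - y: not invariant]
(C) (x - y)^2  ->  ((y) - (x))^2 = x^2 - 2xy + y^2   [equals (x - y)^2: invariant]
(D) x^2 - y^2  ->  (y)^2 - (x)^2 = -x^2 + y^2   [differs from x^2 - y^2: not invariant]

Only option (C), (x - y)^2, is unchanged by the transformation.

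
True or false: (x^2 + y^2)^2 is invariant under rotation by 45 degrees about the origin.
True

Applying rotation by 45 degrees: x' = x*cos(45 degrees) - y*sin(45 degrees) = sqrt(2)x/2 - sqrt(2)y/2, y' = x*sin(45 degrees) + y*cos(45 degrees) = sqrt(2)x/2 + sqrt(2)y/2

Substituting into (x^2 + y^2)^2:
((sqrt(2)x/2 - sqrt(2)y/2)^2 + (sqrt(2)x/2 + sqrt(2)y/2)^2)^2
= x^4 + 2x^2y^2 + y^4 = (x^2 + y^2)^2

This equals the original expression (x^2 + y^2)^2, so it IS invariant.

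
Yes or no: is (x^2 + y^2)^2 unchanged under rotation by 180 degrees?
Yes

Applying rotation by 180 degrees: x' = x*cos(180 degrees) - y*sin(180 degrees) = -x, y' = x*sin(180 degrees) + y*cos(180 degrees) = -y

Substituting into (x^2 + y^2)^2:
((-x)^2 + (-y)^2)^2
= x^4 + 2x^2y^2 + y^4 = (x^2 + y^2)^2

This equals the original expression (x^2 + y^2)^2, so it IS invariant.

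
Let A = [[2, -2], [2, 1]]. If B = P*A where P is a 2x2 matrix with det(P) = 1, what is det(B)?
6

By the multiplicative property of determinants, det(B) = det(P*A) = det(P) * det(A) = det(A),
so the determinant is invariant under multiplication by any determinant-1 matrix; we just need det(A).

det(A) = (2)(1) - (-2)(2) = 2 - (-4) = 6

Therefore det(B) = 1 * 6 = 6.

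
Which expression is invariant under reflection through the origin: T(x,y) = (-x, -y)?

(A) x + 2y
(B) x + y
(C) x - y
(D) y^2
D

The map is reflection through the origin: T(x,y) = (-x, -y).
Substitute the transformed coordinates into each option and compare with the original:
(A) x + 2y  ->  (-x) + 2(-y) = -x - 2y   [differs from x + 2y: not invariant]
(B) x + y  ->  (-x) + (-y) = -x - y   [differs from x + y: not invariant]
(C) x - y  ->  (-x) - (-y) = -x + y   [differs from x - y: not invariant]
(D) y^2  ->  (-y)^2 = y^2   [equals y^2: invariant]

Only option (D), y^2, is unchanged by the transformation.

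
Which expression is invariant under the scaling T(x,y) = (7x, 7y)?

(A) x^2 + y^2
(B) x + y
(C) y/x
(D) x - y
C

Under the uniform scaling T(x,y) = (7x, 7y):
Substitute the transformed coordinates into each option and compare with the original:
(A) x^2 + y^2  ->  (7x)^2 + (7y)^2 = 49x^2 + 49y^2   [differs from x^2 + y^2: not invariant]
(B) x + y  ->  (7x) + (7y) = 7x + 7y   [differs from x + y: not invariant]
(C) y/x  ->  (7y)/(7x) = y/x   [equals y/x: invariant]
(D) x - y  ->  (7x) - (7y) = 7x - 7y   [differs from x - y: not invariant]

Only option (C), y/x, is unchanged by the transformation.
The common factor 7 cancels in a ratio of coordinates, while sums, products and sums of squares pick up factors of 7 or 49.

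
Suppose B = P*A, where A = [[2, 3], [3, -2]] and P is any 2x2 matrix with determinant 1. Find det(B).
-13

By the multiplicative property of determinants, det(B) = det(P*A) = det(P) * det(A) = det(A),
so the determinant is invariant under multiplication by any determinant-1 matrix; we just need det(A).

det(A) = (2)(-2) - (3)(3) = -4 - 9 = -13

Therefore det(B) = 1 * (-13) = -13.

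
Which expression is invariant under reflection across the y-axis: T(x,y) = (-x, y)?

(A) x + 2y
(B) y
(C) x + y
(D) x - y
B

The map is reflection across the y-axis: T(x,y) = (-x, y).
Substitute the transformed coordinates into each option and compare with the original:
(A) x + 2y  ->  (-x) + 2(y) = -x + 2y   [differs from x + 2y: not invariant]
(B) y  ->  (y) = y   [equals y: invariant]
(C) x + y  ->  (-x) + (y) = -x + y   [differs from x + y: not invariant]
(D) x - y  ->  (-x) - (y) = -x - y   [differs from x - y: not invariant]

Only option (B), y, is unchanged by the transformation.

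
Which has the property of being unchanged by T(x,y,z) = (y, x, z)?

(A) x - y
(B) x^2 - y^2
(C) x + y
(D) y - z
C

Apply T(x,y,z) = (y, x, z) to each option, i.e. replace (x, y, z) by the transformed coordinates.
Substitute the transformed coordinates into each option and compare with the original:
(A) x - y  ->  (y) - (x) = -x + y   [differs from x - y: not invariant]
(B) x^2 - y^2  ->  (y)^2 - (x)^2 = -x^2 + y^2   [differs from x^2 - y^2: not invariant]
(C) x + y  ->  (y) + (x) = x + y   [equals x + y: invariant]
(D) y - z  ->  (x) - (z) = x - z   [differs from y - z: not invariant]

Only option (C), x + y, is unchanged by the transformation.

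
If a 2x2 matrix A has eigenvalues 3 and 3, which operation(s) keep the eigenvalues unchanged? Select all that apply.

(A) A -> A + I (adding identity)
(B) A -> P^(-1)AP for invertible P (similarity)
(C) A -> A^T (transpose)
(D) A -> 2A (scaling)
B and C

Eigenvalues are preserved by:
1. Similarity transformations: A -> P^(-1)AP (same characteristic polynomial)
2. Transpose: A^T has the same eigenvalues as A

Eigenvalues are NOT preserved by:
- Adding identity: eigenvalues become 3+1, 3+1
- Scaling: eigenvalues become 6, 6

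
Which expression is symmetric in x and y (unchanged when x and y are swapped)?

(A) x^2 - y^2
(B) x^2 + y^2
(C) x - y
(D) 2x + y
B

A symmetric expression is unchanged when the variables are permuted; here the transformation to test is the swap (x, y) -> (y, x).
Substitute the transformed coordinates into each option and compare with the original:
(A) x^2 - y^2  ->  (y)^2 - (x)^2 = -x^2 + y^2   [differs from x^2 - y^2: not invariant]
(B) x^2 + y^2  ->  (y)^2 + (x)^2 = x^2 + y^2   [equals x^2 + y^2: invariant]
(C) x - y  ->  (y) - (x) = -x + y   [differs from x - y: not invariant]
(D) 2x + y  ->  2(y) + (x) = x + 2y   [differs from 2x + y: not invariant]

Only option (B), x^2 + y^2, is unchanged by the transformation.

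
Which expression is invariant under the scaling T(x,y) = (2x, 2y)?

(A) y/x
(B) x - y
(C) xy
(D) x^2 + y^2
A

Under the uniform scaling T(x,y) = (2x, 2y):
Substitute the transformed coordinates into each option and compare with the original:
(A) y/x  ->  (2y)/(2x) = y/x   [equals y/x: invariant]
(B) x - y  ->  (2x) - (2y) = 2x - 2y   [differs from x - y: not invariant]
(C) xy  ->  (2x)(2y) = 4xy   [differs from xy: not invariant]
(D) x^2 + y^2  ->  (2x)^2 + (2y)^2 = 4x^2 + 4y^2   [differs from x^2 + y^2: not invariant]

Only option (A), y/x, is unchanged by the transformation.
The common factor 2 cancels in a ratio of coordinates, while sums, products and sums of squares pick up factors of 2 or 4.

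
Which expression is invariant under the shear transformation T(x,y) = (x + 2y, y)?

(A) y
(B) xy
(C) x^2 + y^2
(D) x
A

Under the shear T(x,y) = (x + 2y, y):
Substitute the transformed coordinates into each option and compare with the original:
(A) y  ->  (y) = y   [equals y: invariant]
(B) xy  ->  (x + 2y)(y) = xy + 2y^2   [differs from xy: not invariant]
(C) x^2 + y^2  ->  (x + 2y)^2 + (y)^2 = x^2 + 4xy + 5y^2   [differs from x^2 + y^2: not invariant]
(D) x  ->  (x + 2y) = x + 2y   [differs from x: not invariant]

Only option (A), y, is unchanged by the transformation.
A horizontal shear moves points parallel to the x-axis, so the y-coordinate (and any function of y alone) is unchanged.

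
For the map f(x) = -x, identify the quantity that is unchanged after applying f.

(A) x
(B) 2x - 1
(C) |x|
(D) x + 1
C

For f(x) = -x:
Applying f replaces x by -x. Since |-x| = |x|, the absolute value is unchanged by f, whereas x -> -x, 2x - 1 -> -2x - 1 and x + 1 -> -x + 1 all change.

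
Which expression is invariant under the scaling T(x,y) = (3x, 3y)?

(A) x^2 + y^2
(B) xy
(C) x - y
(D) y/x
D

Under the uniform scaling T(x,y) = (3x, 3y):
Substitute the transformed coordinates into each option and compare with the original:
(A) x^2 + y^2  ->  (3x)^2 + (3y)^2 = 9x^2 + 9y^2   [differs from x^2 + y^2: not invariant]
(B) xy  ->  (3x)(3y) = 9xy   [differs from xy: not invariant]
(C) x - y  ->  (3x) - (3y) = 3x - 3y   [differs from x - y: not invariant]
(D) y/x  ->  (3y)/(3x) = y/x   [equals y/x: invariant]

Only option (D), y/x, is unchanged by the transformation.
The common factor 3 cancels in a ratio of coordinates, while sums, products and sums of squares pick up factors of 3 or 9.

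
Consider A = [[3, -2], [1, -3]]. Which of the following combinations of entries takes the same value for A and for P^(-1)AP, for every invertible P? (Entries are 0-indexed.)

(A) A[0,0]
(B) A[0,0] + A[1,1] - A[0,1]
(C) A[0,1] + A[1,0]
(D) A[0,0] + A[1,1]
D

A[0,0] + A[1,1] is the trace of A. By the cyclic property of the trace, tr(P^(-1)AP) = tr(APP^(-1)) = tr(A), so it is the same for every matrix similar to A.

The other combinations are not similarity invariants. For example, take P = [[1, 1], [1, 2]] (det P = 1), so P^(-1) = [[2, -1], [-1, 1]] and
B = P^(-1)AP = [[4, 3], [-3, -4]].
Evaluating each option on A and on B:
(A) A[0,0]: 3 for A, 4 for B -> changes
(B) A[0,0] + A[1,1] - A[0,1]: 2 for A, -3 for B -> changes
(C) A[0,1] + A[1,0]: -1 for A, 0 for B -> changes
(D) A[0,0] + A[1,1]: 0 for A, 0 for B -> unchanged

Only (D) A[0,0] + A[1,1] = 0 survives (and it does so for every P, not just this one), so it is the invariant.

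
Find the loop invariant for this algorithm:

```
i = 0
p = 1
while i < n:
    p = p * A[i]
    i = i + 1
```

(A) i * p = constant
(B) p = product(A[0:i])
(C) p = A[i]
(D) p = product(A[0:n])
B

A loop invariant must hold before the first iteration and be re-established by every execution of the body.

(B) p = product(A[0:i]): Initially i = 0 and p = 1 = product of the empty slice A[0:0]. If p = product(A[0:i]) holds at the top of an iteration, the body sets p to product(A[0:i]) * A[i] = product(A[0:i+1]) and then i to i+1, so the property is restored. At exit i = n, giving p = product(A[0:n]).

The other options fail:
(A) i * p = constant: initially i * p = 0, but after one iteration it is 1 * A[0], which is nonzero in general.
(C) p = A[i]: after the first iteration p = A[0] but i = 1; in general p is a product of several elements, not a single one.
(D) p = product(A[0:n]): false before the loop (p = 1, not the full product) -- it only becomes true at exit.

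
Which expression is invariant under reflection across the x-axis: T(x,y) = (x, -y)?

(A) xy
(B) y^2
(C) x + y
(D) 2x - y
B

The map is reflection across the x-axis: T(x,y) = (x, -y).
Substitute the transformed coordinates into each option and compare with the original:
(A) xy  ->  (x)(-y) = -xy   [differs from xy: not invariant]
(B) y^2  ->  (-y)^2 = y^2   [equals y^2: invariant]
(C) x + y  ->  (x) + (-y) = x - y   [differs from x + y: not invariant]
(D) 2x - y  ->  2(x) - (-y) = 2x + y   [differs from 2x - y: not invariant]

Only option (B), y^2, is unchanged by the transformation.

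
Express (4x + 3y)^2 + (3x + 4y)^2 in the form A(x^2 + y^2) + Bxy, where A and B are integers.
25(x^2 + y^2) + 48xy

Expanding: (4x + 3y)^2 = 16x^2 + 24xy + 9y^2
(3x + 4y)^2 = 9x^2 + 24xy + 16y^2
Sum = (16+9)(x^2+y^2) + 48xy = 25(x^2 + y^2) + 48xy
This is symmetric in x and y.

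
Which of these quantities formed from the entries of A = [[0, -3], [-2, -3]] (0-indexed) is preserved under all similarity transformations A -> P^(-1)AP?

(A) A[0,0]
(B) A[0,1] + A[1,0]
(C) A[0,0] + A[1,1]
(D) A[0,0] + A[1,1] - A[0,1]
C

A[0,0] + A[1,1] is the trace of A. By the cyclic property of the trace, tr(P^(-1)AP) = tr(APP^(-1)) = tr(A), so it is the same for every matrix similar to A.

The other combinations are not similarity invariants. For example, take P = [[1, 2], [0, 1]] (det P = 1), so P^(-1) = [[1, -2], [0, 1]] and
B = P^(-1)AP = [[4, 11], [-2, -7]].
Evaluating each option on A and on B:
(A) A[0,0]: 0 for A, 4 for B -> changes
(B) A[0,1] + A[1,0]: -5 for A, 9 for B -> changes
(C) A[0,0] + A[1,1]: -3 for A, -3 for B -> unchanged
(D) A[0,0] + A[1,1] - A[0,1]: 0 for A, -14 for B -> changes

Only (C) A[0,0] + A[1,1] = -3 survives (and it does so for every P, not just this one), so it is the invariant.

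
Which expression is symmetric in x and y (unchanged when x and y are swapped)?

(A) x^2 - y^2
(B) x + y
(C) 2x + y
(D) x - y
B

A symmetric expression is unchanged when the variables are permuted; here the transformation to test is the swap (x, y) -> (y, x).
Substitute the transformed coordinates into each option and compare with the original:
(A) x^2 - y^2  ->  (y)^2 - (x)^2 = -x^2 + y^2   [differs from x^2 - y^2: not invariant]
(B) x + y  ->  (y) + (x) = x + y   [equals x + y: invariant]
(C) 2x + y  ->  2(y) + (x) = x + 2y   [differs from 2x + y: not invariant]
(D) x - y  ->  (y) - (x) = -x + y   [differs from x - y: not invariant]

Only option (B), x + y, is unchanged by the transformation.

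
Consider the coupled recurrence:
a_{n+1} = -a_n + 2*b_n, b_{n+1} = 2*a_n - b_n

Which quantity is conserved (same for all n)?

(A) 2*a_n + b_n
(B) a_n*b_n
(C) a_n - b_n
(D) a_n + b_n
D

Replace a_n by a_{n+1} = -a_n + 2*b_n and b_n by b_{n+1} = 2*a_n - b_n in each option and simplify:
(A) 2*a_n + b_n  ->  2*(-a_n + 2*b_n) + (2*a_n - b_n) = 3*b_n   [not conserved]
(B) a_n*b_n  ->  (-a_n + 2*b_n)*(2*a_n - b_n) = -2*a_n^2 + 5*a_n*b_n - 2*b_n^2   [not conserved]
(C) a_n - b_n  ->  (-a_n + 2*b_n) - (2*a_n - b_n) = -3*a_n + 3*b_n   [not conserved]
(D) a_n + b_n  ->  (-a_n + 2*b_n) + (2*a_n - b_n) = a_n + b_n   [conserved]

Only (D) a_n + b_n returns to itself after one step, so it is the conserved quantity.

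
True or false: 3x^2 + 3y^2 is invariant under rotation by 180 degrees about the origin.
True

Applying rotation by 180 degrees: x' = x*cos(180 degrees) - y*sin(180 degrees) = -x, y' = x*sin(180 degrees) + y*cos(180 degrees) = -y

Substituting into 3x^2 + 3y^2:
3(-x)^2 + 3(-y)^2
= 3x^2 + 3y^2

This equals the original expression 3x^2 + 3y^2, so it IS invariant.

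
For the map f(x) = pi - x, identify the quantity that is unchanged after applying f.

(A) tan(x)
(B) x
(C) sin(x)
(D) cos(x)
C

For f(x) = pi - x:
sin(pi - x) = sin(x), so sine is invariant under this transformation.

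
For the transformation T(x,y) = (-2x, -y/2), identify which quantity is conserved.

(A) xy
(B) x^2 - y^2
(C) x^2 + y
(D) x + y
A

An expression E(x,y) is invariant under T if E(T(x,y)) = E(x,y). Here T(x,y) = (-2x, -y/2).
Substitute the transformed coordinates into each option and compare with the original:
(A) xy  ->  (-2x)(-y/2) = xy   [equals xy: invariant]
(B) x^2 - y^2  ->  (-2x)^2 - (-y/2)^2 = 4x^2 - y^2/4   [differs from x^2 - y^2: not invariant]
(C) x^2 + y  ->  (-2x)^2 + (-y/2) = 4x^2 - y/2   [differs from x^2 + y: not invariant]
(D) x + y  ->  (-2x) + (-y/2) = -2x - y/2   [differs from x + y: not invariant]

Only option (A), xy, is unchanged by the transformation.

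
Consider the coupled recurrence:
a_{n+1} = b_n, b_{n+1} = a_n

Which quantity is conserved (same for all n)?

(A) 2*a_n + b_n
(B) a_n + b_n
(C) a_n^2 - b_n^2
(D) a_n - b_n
B

Replace a_n by a_{n+1} = b_n and b_n by b_{n+1} = a_n in each option and simplify:
(A) 2*a_n + b_n  ->  2*(b_n) + (a_n) = a_n + 2*b_n   [not conserved]
(B) a_n + b_n  ->  (b_n) + (a_n) = a_n + b_n   [conserved]
(C) a_n^2 - b_n^2  ->  (b_n)^2 - (a_n)^2 = -a_n^2 + b_n^2   [not conserved]
(D) a_n - b_n  ->  (b_n) - (a_n) = -a_n + b_n   [not conserved]

Only (B) a_n + b_n returns to itself after one step, so it is the conserved quantity.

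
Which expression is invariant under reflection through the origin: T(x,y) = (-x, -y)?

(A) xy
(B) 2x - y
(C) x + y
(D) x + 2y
A

The map is reflection through the origin: T(x,y) = (-x, -y).
Substitute the transformed coordinates into each option and compare with the original:
(A) xy  ->  (-x)(-y) = xy   [equals xy: invariant]
(B) 2x - y  ->  2(-x) - (-y) = -2x + y   [differs from 2x - y: not invariant]
(C) x + y  ->  (-x) + (-y) = -x - y   [differs from x + y: not invariant]
(D) x + 2y  ->  (-x) + 2(-y) = -x - 2y   [differs from x + 2y: not invariant]

Only option (A), xy, is unchanged by the transformation.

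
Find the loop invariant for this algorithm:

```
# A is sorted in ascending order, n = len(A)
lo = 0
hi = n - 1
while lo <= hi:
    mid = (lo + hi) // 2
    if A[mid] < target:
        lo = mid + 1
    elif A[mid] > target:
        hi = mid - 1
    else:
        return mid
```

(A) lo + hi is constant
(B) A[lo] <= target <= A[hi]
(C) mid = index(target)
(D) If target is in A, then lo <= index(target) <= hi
D

A loop invariant must hold before the first iteration and be re-established by every execution of the body.

(D) If target is in A, then lo <= index(target) <= hi: Before the loop [lo, hi] = [0, n-1] covers every index. When A[mid] < target, sortedness puts target strictly to the right of mid, so setting lo = mid + 1 keeps index(target) in [lo, hi]; symmetrically for hi = mid - 1. Hence 'if target is in A then lo <= index(target) <= hi' holds after every iteration, and when lo > hi it proves target is absent.

The other options fail:
(A) lo + hi is constant: each iteration moves exactly one of lo, hi, so lo + hi changes (e.g. 0 + (n-1) becomes (mid+1) + (n-1)).
(B) A[lo] <= target <= A[hi]: fails when target is not in A (e.g. target < A[0] already violates it before the loop), so it is not maintained in general.
(C) mid = index(target): mid is just the current probe; it equals index(target) only on the iteration that returns.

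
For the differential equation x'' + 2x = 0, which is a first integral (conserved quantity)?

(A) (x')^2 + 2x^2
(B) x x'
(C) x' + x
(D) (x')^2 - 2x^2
A

A first integral I satisfies dI/dt = 0 along every solution. Differentiate each option and use the equation of motion:
(A) d/dt[(x')^2 + 2x^2] = 2x'x'' + 4x x' = 2x'(-2x) + 4x x' = 0
(B) d/dt[x x'] = (x')^2 + x x'' = (x')^2 - 2x^2, not identically 0
(C) d/dt[x' + x] = x'' + x' = -2x + x', not identically 0
(D) d/dt[(x')^2 - 2x^2] = 2x'x'' - 4x x' = -8x x', not identically 0

Only (A) has zero time-derivative. So the energy-like quantity (x')^2 + 2x^2 is the first integral.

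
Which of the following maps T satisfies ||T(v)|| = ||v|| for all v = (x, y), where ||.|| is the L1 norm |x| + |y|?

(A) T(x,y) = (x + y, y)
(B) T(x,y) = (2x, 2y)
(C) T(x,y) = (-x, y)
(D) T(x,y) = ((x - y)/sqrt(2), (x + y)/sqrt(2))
C

A transformation preserves a norm if ||T(v)|| = ||v|| for every v; a single vector where the norm changes rules an option out.

(A) T(x,y) = (x + y, y): v = (0, 1) has norm |0| + |1| = 1, but T(v) = (1, 1) has norm 2 -- not preserved.
(B) T(x,y) = (2x, 2y): v = (1, 0) has norm |1| + |0| = 1, but T(v) = (2, 0) has norm 2 -- not preserved.
(C) T(x,y) = (-x, y): preserves the norm -- it only permutes the coordinates and/or flips signs, which leaves |x| + |y| unchanged.
(D) T(x,y) = ((x - y)/sqrt(2), (x + y)/sqrt(2)): v = (1, 0) has norm |1| + |0| = 1, but T(v) = (sqrt(2)/2, sqrt(2)/2) has norm sqrt(2) -- not preserved.

Therefore the answer is (C).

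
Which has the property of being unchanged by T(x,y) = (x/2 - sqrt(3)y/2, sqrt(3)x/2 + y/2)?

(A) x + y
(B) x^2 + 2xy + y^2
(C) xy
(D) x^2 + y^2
D

An expression E(x,y) is invariant under T if E(T(x,y)) = E(x,y). Here T(x,y) = (x/2 - sqrt(3)y/2, sqrt(3)x/2 + y/2).
Substitute the transformed coordinates into each option and compare with the original:
(A) x + y  ->  (x/2 - sqrt(3)y/2) + (sqrt(3)x/2 + y/2) = x/2 + sqrt(3)x/2 - sqrt(3)y/2 + y/2   [differs from x + y: not invariant]
(B) x^2 + 2xy + y^2  ->  (x/2 - sqrt(3)y/2)^2 + 2(x/2 - sqrt(3)y/2)(sqrt(3)x/2 + y/2) + (sqrt(3)x/2 + y/2)^2 = sqrt(3)x^2/2 + x^2 - xy - sqrt(3)y^2/2 + y^2   [differs from x^2 + 2xy + y^2: not invariant]
(C) xy  ->  (x/2 - sqrt(3)y/2)(sqrt(3)x/2 + y/2) = sqrt(3)x^2/4 - xy/2 - sqrt(3)y^2/4   [differs from xy: not invariant]
(D) x^2 + y^2  ->  (x/2 - sqrt(3)y/2)^2 + (sqrt(3)x/2 + y/2)^2 = x^2 + y^2   [equals x^2 + y^2: invariant]

Only option (D), x^2 + y^2, is unchanged by the transformation.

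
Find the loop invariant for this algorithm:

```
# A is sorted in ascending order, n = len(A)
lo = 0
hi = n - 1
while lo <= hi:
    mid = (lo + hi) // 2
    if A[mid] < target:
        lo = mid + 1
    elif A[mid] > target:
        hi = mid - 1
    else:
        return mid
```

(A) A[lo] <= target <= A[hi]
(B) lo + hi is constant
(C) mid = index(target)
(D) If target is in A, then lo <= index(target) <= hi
D

A loop invariant must hold before the first iteration and be re-established by every execution of the body.

(D) If target is in A, then lo <= index(target) <= hi: Before the loop [lo, hi] = [0, n-1] covers every index. When A[mid] < target, sortedness puts target strictly to the right of mid, so setting lo = mid + 1 keeps index(target) in [lo, hi]; symmetrically for hi = mid - 1. Hence 'if target is in A then lo <= index(target) <= hi' holds after every iteration, and when lo > hi it proves target is absent.

The other options fail:
(A) A[lo] <= target <= A[hi]: fails when target is not in A (e.g. target < A[0] already violates it before the loop), so it is not maintained in general.
(B) lo + hi is constant: each iteration moves exactly one of lo, hi, so lo + hi changes (e.g. 0 + (n-1) becomes (mid+1) + (n-1)).
(C) mid = index(target): mid is just the current probe; it equals index(target) only on the iteration that returns.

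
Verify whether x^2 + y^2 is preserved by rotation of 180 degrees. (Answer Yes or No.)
Yes

Applying rotation by 180 degrees: x' = x*cos(180 degrees) - y*sin(180 degrees) = -x, y' = x*sin(180 degrees) + y*cos(180 degrees) = -y

Substituting into x^2 + y^2:
(-x)^2 + (-y)^2
= x^2 + y^2

This equals the original expression x^2 + y^2, so it IS invariant.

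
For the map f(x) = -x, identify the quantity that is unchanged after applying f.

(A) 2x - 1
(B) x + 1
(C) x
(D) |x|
D

For f(x) = -x:
Applying f replaces x by -x. Since |-x| = |x|, the absolute value is unchanged by f, whereas x -> -x, 2x - 1 -> -2x - 1 and x + 1 -> -x + 1 all change.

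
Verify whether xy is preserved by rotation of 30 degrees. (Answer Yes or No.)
No

Applying rotation by 30 degrees: x' = x*cos(30 degrees) - y*sin(30 degrees) = sqrt(3)x/2 - y/2, y' = x*sin(30 degrees) + y*cos(30 degrees) = x/2 + sqrt(3)y/2

Substituting into xy:
(sqrt(3)x/2 - y/2)(x/2 + sqrt(3)y/2)
= sqrt(3)x^2/4 + xy/2 - sqrt(3)y^2/4

This differs from the original expression xy, so it is NOT invariant.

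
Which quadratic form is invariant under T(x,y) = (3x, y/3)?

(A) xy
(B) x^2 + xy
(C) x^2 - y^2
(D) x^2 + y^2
A

T multiplies x by 3 and divides y by 3.
Substitute the transformed coordinates into each option and compare with the original:
(A) xy  ->  (3x)(y/3) = xy   [equals xy: invariant]
(B) x^2 + xy  ->  (3x)^2 + (3x)(y/3) = 9x^2 + xy   [differs from x^2 + xy: not invariant]
(C) x^2 - y^2  ->  (3x)^2 - (y/3)^2 = 9x^2 - y^2/9   [differs from x^2 - y^2: not invariant]
(D) x^2 + y^2  ->  (3x)^2 + (y/3)^2 = 9x^2 + y^2/9   [differs from x^2 + y^2: not invariant]

Only option (A), xy, is unchanged by the transformation.
The factors 3 and 1/3 cancel only in the pure product xy.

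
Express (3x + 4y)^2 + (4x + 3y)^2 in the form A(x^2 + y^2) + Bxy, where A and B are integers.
25(x^2 + y^2) + 48xy

Expanding: (3x + 4y)^2 = 9x^2 + 24xy + 16y^2
(4x + 3y)^2 = 16x^2 + 24xy + 9y^2
Sum = (9+16)(x^2+y^2) + 48xy = 25(x^2 + y^2) + 48xy
This is symmetric in x and y.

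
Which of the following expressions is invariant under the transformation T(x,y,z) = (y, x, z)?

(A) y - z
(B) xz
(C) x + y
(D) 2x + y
C

Apply T(x,y,z) = (y, x, z) to each option, i.e. replace (x, y, z) by the transformed coordinates.
Substitute the transformed coordinates into each option and compare with the original:
(A) y - z  ->  (x) - (z) = x - z   [differs from y - z: not invariant]
(B) xz  ->  (y)(z) = yz   [differs from xz: not invariant]
(C) x + y  ->  (y) + (x) = x + y   [equals x + y: invariant]
(D) 2x + y  ->  2(y) + (x) = x + 2y   [differs from 2x + y: not invariant]

Only option (C), x + y, is unchanged by the transformation.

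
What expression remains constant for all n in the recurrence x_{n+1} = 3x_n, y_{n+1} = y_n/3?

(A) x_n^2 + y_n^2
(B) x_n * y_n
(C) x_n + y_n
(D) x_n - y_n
B

For the recurrence x_{n+1} = 3x_n, y_{n+1} = y_n/3:

x_{n+1} * y_{n+1} = (3x_n) * (y_n/3) = x_n * y_n
The product is conserved.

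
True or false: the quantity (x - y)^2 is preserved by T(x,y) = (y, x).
True

Substitute T(x,y) = (y, x) into the expression and compare with the original.

Original: (x - y)^2
After applying T: ((y) - (x))^2 = x^2 - 2xy + y^2

This is identical to the original (x - y)^2, so the expression is invariant.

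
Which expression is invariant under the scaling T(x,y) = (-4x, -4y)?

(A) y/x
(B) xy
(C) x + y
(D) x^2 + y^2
A

Under the uniform scaling T(x,y) = (-4x, -4y):
Substitute the transformed coordinates into each option and compare with the original:
(A) y/x  ->  (-4y)/(-4x) = y/x   [equals y/x: invariant]
(B) xy  ->  (-4x)(-4y) = 16xy   [differs from xy: not invariant]
(C) x + y  ->  (-4x) + (-4y) = -4x - 4y   [differs from x + y: not invariant]
(D) x^2 + y^2  ->  (-4x)^2 + (-4y)^2 = 16x^2 + 16y^2   [differs from x^2 + y^2: not invariant]

Only option (A), y/x, is unchanged by the transformation.
The common factor -4 cancels in a ratio of coordinates, while sums, products and sums of squares pick up factors of -4 or 16.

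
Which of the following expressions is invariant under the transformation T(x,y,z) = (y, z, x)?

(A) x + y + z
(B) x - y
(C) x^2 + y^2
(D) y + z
A

Apply T(x,y,z) = (y, z, x) to each option, i.e. replace (x, y, z) by the transformed coordinates.
Substitute the transformed coordinates into each option and compare with the original:
(A) x + y + z  ->  (y) + (z) + (x) = x + y + z   [equals x + y + z: invariant]
(B) x - y  ->  (y) - (z) = y - z   [differs from x - y: not invariant]
(C) x^2 + y^2  ->  (y)^2 + (z)^2 = y^2 + z^2   [differs from x^2 + y^2: not invariant]
(D) y + z  ->  (z) + (x) = x + z   [differs from y + z: not invariant]

Only option (A), x + y + z, is unchanged by the transformation.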